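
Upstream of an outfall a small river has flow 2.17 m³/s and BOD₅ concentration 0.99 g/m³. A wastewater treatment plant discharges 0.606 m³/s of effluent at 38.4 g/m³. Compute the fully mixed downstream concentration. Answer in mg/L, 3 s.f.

9.16 mg/L

Flow-weighted mixing gives C = (0.606·38.4 + 2.17·0.99) / (0.606 + 2.17) = 25.42/2.776 = 9.157 mg/L.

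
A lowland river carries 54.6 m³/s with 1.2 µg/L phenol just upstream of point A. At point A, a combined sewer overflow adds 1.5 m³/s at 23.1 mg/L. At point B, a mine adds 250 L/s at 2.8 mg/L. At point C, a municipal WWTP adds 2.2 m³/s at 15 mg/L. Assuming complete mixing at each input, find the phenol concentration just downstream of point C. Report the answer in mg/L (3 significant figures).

1.2 µg/L = 0.0012 mg/L.
After input A: C = (54.6·0.0012 + 1.5·23.1) / 56.1 = 0.6188 mg/L.
250 L/s = 0.25 m³/s.
After input B: C = (56.1·0.6188 + 0.25·2.8) / 56.35 = 0.6285 mg/L.
After input C: C = (56.35·0.6285 + 2.2·15) / 58.55 = 1.168 mg/L.

1.17 mg/L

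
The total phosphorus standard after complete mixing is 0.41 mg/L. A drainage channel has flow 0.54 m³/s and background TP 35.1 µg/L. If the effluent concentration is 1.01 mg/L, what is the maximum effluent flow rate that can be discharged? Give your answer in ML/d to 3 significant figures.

29.2 ML/d

35.1 µg/L = 0.0351 mg/L.
Mass balance at complete mixing: C_std·(Q_w + Q_r) = Q_w·C_e + Q_r·C_b.
Rearranging, Q_w = Q_r·(C_std − C_b)/(C_e − C_std) = 0.54·(0.41 − 0.0351) / (1.01 − 0.41) = 0.3374 m³/s.
= 29.15 ML/d.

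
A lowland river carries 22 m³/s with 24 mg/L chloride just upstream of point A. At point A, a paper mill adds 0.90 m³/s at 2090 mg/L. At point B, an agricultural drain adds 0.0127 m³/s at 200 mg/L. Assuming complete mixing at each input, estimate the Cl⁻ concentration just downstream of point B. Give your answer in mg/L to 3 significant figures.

105 mg/L

After input A: C = (22·24 + 0.9·2090) / 22.9 = 105.2 mg/L.
After input B: C = (22.9·105.2 + 0.0127·200) / 22.91 = 105.2 mg/L.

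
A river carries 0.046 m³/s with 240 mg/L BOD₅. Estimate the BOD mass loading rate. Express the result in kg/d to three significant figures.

Mass flux = Q·C = 0.046 m³/s × 240 g/m³ = 11.04 g/s.
= 11.04 g/s × 86.4 = 953.9 kg/d.

954 kg/d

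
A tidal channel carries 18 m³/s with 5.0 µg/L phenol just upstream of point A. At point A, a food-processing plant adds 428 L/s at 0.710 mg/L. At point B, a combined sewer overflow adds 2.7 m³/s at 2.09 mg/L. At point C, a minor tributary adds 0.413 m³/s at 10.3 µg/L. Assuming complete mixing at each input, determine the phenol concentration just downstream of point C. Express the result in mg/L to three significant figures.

5.0 µg/L = 0.005 mg/L.
428 L/s = 0.428 m³/s.
After input A: C = (18·0.005 + 0.428·0.71) / 18.43 = 0.02137 mg/L.
After input B: C = (18.43·0.02137 + 2.7·2.09) / 21.13 = 0.2857 mg/L.
10.3 µg/L = 0.0103 mg/L.
After input C: C = (21.13·0.2857 + 0.413·0.0103) / 21.54 = 0.2804 mg/L.

0.280 mg/L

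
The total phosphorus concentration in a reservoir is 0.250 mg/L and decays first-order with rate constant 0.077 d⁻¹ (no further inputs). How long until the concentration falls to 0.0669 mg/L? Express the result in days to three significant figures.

17.1 d

t = ln(C₀/C)/k = ln(0.250/0.0669)/0.077 = 1.318/0.077 = 17.12 d.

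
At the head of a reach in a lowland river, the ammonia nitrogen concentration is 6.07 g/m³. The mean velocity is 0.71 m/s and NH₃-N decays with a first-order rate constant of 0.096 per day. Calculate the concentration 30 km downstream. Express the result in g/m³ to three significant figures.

5.79 g/m³

Travel time t = 30 km / 0.71 m/s = 3e+04/0.71 = 4.225e+04 s = 0.489 d.
First-order decay: C = 6.07·exp(−0.096·0.489) = 6.07·0.9541 = 5.792 g/m³.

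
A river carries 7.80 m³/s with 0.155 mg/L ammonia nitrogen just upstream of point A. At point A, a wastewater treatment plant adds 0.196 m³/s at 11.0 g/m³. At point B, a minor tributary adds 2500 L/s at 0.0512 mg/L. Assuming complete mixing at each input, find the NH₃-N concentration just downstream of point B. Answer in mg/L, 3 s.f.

After input A: C = (7.8·0.155 + 0.196·11) / 7.996 = 0.4208 mg/L.
2500 L/s = 2.5 m³/s.
After input B: C = (7.996·0.4208 + 2.5·0.0512) / 10.5 = 0.3328 mg/L.

0.333 mg/L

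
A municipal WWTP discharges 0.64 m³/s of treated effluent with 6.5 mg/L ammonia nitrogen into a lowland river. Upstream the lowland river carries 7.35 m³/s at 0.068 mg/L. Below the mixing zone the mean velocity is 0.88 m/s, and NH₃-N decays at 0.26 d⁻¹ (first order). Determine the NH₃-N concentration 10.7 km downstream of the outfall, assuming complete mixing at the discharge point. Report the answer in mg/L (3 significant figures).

0.562 mg/L

After complete mixing, C₀ = (0.64·6.5 + 7.35·0.068) / 7.99 = 0.5832 mg/L.
Travel time t = 1.07e+04 m / 0.88 m/s = 1.216e+04 s = 0.1407 d.
C = 0.5832·exp(−0.26·0.1407) = 0.5832·0.9641 = 0.5623 mg/L.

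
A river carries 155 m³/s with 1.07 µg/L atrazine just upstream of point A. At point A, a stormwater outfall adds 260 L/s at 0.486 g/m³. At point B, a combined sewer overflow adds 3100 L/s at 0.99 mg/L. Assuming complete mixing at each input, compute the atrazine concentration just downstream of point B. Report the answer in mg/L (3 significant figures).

1.07 µg/L = 0.00107 mg/L.
260 L/s = 0.26 m³/s.
After input A: C = (155·0.00107 + 0.26·0.486) / 155.3 = 0.001882 mg/L.
3100 L/s = 3.1 m³/s.
After input B: C = (155.3·0.001882 + 3.1·0.99) / 158.4 = 0.02123 mg/L.

0.0212 mg/L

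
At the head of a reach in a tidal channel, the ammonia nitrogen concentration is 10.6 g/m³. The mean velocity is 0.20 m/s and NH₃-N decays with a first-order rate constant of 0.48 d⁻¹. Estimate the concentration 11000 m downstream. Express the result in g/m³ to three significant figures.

Travel time t = 11000 m / 0.20 m/s = 1.1e+04/0.20 = 5.5e+04 s = 0.6366 d.
First-order decay: C = 10.6·exp(−0.48·0.6366) = 10.6·0.7367 = 7.809 g/m³.

7.81 g/m³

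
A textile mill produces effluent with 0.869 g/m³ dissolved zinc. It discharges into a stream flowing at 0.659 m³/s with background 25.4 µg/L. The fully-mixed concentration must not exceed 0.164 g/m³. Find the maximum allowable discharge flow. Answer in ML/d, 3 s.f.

11.2 ML/d

25.4 µg/L = 0.0254 mg/L.
Mass balance at complete mixing: C_std·(Q_w + Q_r) = Q_w·C_e + Q_r·C_b.
Rearranging, Q_w = Q_r·(C_std − C_b)/(C_e − C_std) = 0.659·(0.164 − 0.0254) / (0.869 − 0.164) = 0.1296 m³/s.
= 11.19 ML/d.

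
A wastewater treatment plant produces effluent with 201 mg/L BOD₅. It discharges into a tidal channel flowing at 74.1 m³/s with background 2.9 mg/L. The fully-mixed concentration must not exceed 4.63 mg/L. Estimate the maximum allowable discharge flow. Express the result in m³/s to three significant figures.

0.653 m³/s

Mass balance at complete mixing: C_std·(Q_w + Q_r) = Q_w·C_e + Q_r·C_b.
Rearranging, Q_w = Q_r·(C_std − C_b)/(C_e − C_std) = 74.1·(4.63 − 2.9) / (201 − 4.63) = 0.6528 m³/s.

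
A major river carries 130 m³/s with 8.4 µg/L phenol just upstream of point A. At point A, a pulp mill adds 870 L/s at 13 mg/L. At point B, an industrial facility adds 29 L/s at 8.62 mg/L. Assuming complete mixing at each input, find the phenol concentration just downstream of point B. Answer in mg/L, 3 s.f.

0.0967 mg/L

8.4 µg/L = 0.0084 mg/L.
870 L/s = 0.87 m³/s.
After input A: C = (130·0.0084 + 0.87·13) / 130.9 = 0.09477 mg/L.
29 L/s = 0.029 m³/s.
After input B: C = (130.9·0.09477 + 0.029·8.62) / 130.9 = 0.09665 mg/L.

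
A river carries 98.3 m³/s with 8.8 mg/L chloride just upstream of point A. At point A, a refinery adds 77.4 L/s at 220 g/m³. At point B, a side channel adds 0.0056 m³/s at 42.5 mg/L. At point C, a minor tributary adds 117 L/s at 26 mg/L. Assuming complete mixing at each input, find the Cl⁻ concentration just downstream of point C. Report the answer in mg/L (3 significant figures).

8.99 mg/L

77.4 L/s = 0.0774 m³/s.
After input A: C = (98.3·8.8 + 0.0774·220) / 98.38 = 8.966 mg/L.
After input B: C = (98.38·8.966 + 0.0056·42.5) / 98.38 = 8.968 mg/L.
117 L/s = 0.117 m³/s.
After input C: C = (98.38·8.968 + 0.117·26) / 98.5 = 8.988 mg/L.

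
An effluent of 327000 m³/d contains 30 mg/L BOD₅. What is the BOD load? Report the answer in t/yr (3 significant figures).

327000 m³/d = 3.785 m³/s.
Mass flux = Q·C = 3.785 m³/s × 30 g/m³ = 113.5 g/s.
= 113.5 g/s × 31.56 = 3583 t/yr.

3580 t/yr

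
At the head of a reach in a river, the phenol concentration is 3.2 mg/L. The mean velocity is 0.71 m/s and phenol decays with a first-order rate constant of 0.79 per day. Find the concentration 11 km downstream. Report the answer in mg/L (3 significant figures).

Travel time t = 11 km / 0.71 m/s = 1.1e+04/0.71 = 1.549e+04 s = 0.1793 d.
First-order decay: C = 3.2·exp(−0.79·0.1793) = 3.2·0.8679 = 2.777 mg/L.

2.78 mg/L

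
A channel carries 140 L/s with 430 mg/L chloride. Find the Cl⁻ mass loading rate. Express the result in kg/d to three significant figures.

5200 kg/d

140 L/s = 0.14 m³/s.
Mass flux = Q·C = 0.14 m³/s × 430 g/m³ = 60.2 g/s.
= 60.2 g/s × 86.4 = 5201 kg/d.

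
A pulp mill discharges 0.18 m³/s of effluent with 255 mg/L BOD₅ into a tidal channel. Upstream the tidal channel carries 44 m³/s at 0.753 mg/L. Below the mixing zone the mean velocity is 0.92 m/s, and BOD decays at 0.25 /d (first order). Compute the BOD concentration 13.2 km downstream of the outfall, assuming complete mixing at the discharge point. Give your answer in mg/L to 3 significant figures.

1.72 mg/L

After complete mixing, C₀ = (0.18·255 + 44·0.753) / 44.18 = 1.789 mg/L.
Travel time t = 1.32e+04 m / 0.92 m/s = 1.435e+04 s = 0.1661 d.
C = 1.789·exp(−0.25·0.1661) = 1.789·0.9593 = 1.716 mg/L.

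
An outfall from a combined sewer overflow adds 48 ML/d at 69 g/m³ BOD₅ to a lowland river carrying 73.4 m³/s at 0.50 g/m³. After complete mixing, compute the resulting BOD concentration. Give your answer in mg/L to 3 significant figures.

48 ML/d = 0.5556 m³/s.
By mass balance at complete mixing, C = (0.5556·69 + 73.4·0.5) / (0.5556 + 73.4) = 75.03/73.96 = 1.015 mg/L.

1.01 mg/L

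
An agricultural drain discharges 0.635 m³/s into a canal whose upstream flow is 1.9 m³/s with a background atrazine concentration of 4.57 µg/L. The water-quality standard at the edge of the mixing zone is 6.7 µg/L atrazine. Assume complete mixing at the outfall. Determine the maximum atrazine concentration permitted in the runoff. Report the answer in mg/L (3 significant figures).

0.0131 mg/L

4.57 µg/L = 0.00457 mg/L.
6.7 µg/L = 0.0067 mg/L.
Mass balance: 0.0067·2.535 = 0.635·Cₑ + 1.9·0.00457.
Cₑ = (0.01698 − 0.008683) / 0.635 = 0.01307 mg/L.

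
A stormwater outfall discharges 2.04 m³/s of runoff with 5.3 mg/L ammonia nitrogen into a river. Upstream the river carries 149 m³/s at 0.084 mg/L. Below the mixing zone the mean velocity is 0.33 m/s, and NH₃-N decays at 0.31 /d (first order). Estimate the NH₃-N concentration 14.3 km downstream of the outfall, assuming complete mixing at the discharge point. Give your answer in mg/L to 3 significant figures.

0.132 mg/L

After complete mixing, C₀ = (2.04·5.3 + 149·0.084) / 151 = 0.1544 mg/L.
Travel time t = 1.43e+04 m / 0.33 m/s = 4.333e+04 s = 0.5015 d.
C = 0.1544·exp(−0.31·0.5015) = 0.1544·0.856 = 0.1322 mg/L.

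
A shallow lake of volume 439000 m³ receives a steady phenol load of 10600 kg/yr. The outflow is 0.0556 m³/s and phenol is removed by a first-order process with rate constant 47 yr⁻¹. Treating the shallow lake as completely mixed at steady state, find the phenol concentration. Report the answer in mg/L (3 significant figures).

Outflow Q = 0.0556 m³/s × 3.156e+07 s/yr = 1.755e+06 m³/yr.
Steady-state CSTR mass balance: W = Q·C + k·V·C, so C = W/(Q + kV).
Q + kV = 1.755e+06 + 47·439000 = 2.239e+07 m³/yr.
C = 10600/2.239e+07 = 0.0004735 kg/m³ = 0.4735 mg/L.

0.473 mg/L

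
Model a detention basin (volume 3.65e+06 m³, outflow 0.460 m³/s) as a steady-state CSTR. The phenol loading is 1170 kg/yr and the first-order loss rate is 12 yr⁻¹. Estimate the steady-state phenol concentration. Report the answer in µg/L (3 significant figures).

20.1 µg/L

Outflow Q = 0.460 m³/s × 3.156e+07 s/yr = 1.452e+07 m³/yr.
Steady-state CSTR mass balance: W = Q·C + k·V·C, so C = W/(Q + kV).
Q + kV = 1.452e+07 + 12·3.65e+06 = 5.832e+07 m³/yr.
C = 1170/5.832e+07 = 2.006e-05 kg/m³ = 0.02006 mg/L = 20.06 µg/L.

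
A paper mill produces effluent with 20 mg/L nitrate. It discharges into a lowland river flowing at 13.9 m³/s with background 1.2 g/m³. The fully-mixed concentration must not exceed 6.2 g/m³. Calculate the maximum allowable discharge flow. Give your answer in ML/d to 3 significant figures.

435 ML/d

Mass balance at complete mixing: C_std·(Q_w + Q_r) = Q_w·C_e + Q_r·C_b.
Rearranging, Q_w = Q_r·(C_std − C_b)/(C_e − C_std) = 13.9·(6.2 − 1.2) / (20 − 6.2) = 5.036 m³/s.
= 435.1 ML/d.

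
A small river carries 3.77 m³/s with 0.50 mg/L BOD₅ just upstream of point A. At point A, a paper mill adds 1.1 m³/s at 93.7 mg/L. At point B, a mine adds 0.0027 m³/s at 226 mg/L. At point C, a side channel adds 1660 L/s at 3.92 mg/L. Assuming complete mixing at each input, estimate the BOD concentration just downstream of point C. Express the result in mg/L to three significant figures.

17.2 mg/L

After input A: C = (3.77·0.5 + 1.1·93.7) / 4.87 = 21.55 mg/L.
After input B: C = (4.87·21.55 + 0.0027·226) / 4.873 = 21.66 mg/L.
1660 L/s = 1.66 m³/s.
After input C: C = (4.873·21.66 + 1.66·3.92) / 6.533 = 17.16 mg/L.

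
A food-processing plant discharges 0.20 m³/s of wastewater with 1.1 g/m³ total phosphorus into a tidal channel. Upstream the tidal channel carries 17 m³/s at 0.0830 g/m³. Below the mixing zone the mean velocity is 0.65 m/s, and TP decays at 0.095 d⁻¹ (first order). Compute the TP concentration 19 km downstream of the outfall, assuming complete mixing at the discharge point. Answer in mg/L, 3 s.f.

0.0918 mg/L

After complete mixing, C₀ = (0.2·1.1 + 17·0.083) / 17.2 = 0.09483 mg/L.
Travel time t = 1.9e+04 m / 0.65 m/s = 2.923e+04 s = 0.3383 d.
C = 0.09483·exp(−0.095·0.3383) = 0.09483·0.9684 = 0.09183 mg/L.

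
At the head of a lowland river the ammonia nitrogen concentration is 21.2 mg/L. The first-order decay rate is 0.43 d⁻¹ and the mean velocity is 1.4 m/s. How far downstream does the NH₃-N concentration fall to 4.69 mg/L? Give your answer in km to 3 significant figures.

424 km

From C = C₀·e^(−kt), t = ln(C₀/C)/k = ln(21.2/4.69)/0.43 = 1.509/0.43 = 3.508 d.
Distance = v·t = 1.4 m/s × 3.031e+05 s = 4.244e+05 m = 424.4 km.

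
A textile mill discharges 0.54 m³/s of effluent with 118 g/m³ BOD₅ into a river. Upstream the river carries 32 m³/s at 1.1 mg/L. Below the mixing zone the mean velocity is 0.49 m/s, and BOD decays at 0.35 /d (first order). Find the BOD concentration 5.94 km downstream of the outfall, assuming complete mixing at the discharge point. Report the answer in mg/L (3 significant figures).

2.89 mg/L

After complete mixing, C₀ = (0.54·118 + 32·1.1) / 32.54 = 3.04 mg/L.
Travel time t = 5940 m / 0.49 m/s = 1.212e+04 s = 0.1403 d.
C = 3.04·exp(−0.35·0.1403) = 3.04·0.9521 = 2.894 mg/L.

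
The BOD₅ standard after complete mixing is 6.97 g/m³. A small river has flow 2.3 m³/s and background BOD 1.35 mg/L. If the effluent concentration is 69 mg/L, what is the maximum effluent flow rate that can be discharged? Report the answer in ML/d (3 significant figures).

Mass balance at complete mixing: C_std·(Q_w + Q_r) = Q_w·C_e + Q_r·C_b.
Rearranging, Q_w = Q_r·(C_std − C_b)/(C_e − C_std) = 2.3·(6.97 − 1.35) / (69 − 6.97) = 0.2084 m³/s.
= 18 ML/d.

18.0 ML/d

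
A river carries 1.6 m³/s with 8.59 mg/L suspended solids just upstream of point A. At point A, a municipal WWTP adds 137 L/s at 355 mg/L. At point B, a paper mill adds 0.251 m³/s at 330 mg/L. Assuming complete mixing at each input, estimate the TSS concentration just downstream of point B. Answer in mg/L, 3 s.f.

137 L/s = 0.137 m³/s.
After input A: C = (1.6·8.59 + 0.137·355) / 1.737 = 35.91 mg/L.
After input B: C = (1.737·35.91 + 0.251·330) / 1.988 = 73.04 mg/L.

73.0 mg/L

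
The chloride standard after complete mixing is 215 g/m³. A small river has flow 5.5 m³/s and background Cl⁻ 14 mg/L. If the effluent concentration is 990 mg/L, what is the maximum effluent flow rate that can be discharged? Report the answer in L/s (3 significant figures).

Mass balance at complete mixing: C_std·(Q_w + Q_r) = Q_w·C_e + Q_r·C_b.
Rearranging, Q_w = Q_r·(C_std − C_b)/(C_e − C_std) = 5.5·(215 − 14) / (990 − 215) = 1.426 m³/s.
= 1426 L/s.

1430 L/s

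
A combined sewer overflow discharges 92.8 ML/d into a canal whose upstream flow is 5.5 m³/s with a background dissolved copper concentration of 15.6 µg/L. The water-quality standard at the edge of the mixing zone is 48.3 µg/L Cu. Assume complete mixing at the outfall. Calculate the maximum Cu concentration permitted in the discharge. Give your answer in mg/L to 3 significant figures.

0.216 mg/L

92.8 ML/d = 1.074 m³/s.
15.6 µg/L = 0.0156 mg/L.
48.3 µg/L = 0.0483 mg/L.
Mass balance: 0.0483·6.574 = 1.074·Cₑ + 5.5·0.0156.
Cₑ = (0.3175 − 0.0858) / 1.074 = 0.2157 mg/L.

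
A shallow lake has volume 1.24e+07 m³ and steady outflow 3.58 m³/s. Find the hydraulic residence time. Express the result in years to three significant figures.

0.110 yr

Q = 3.58 m³/s × 3.156e+07 s/yr = 1.13e+08 m³/yr.
Hydraulic residence time τ = V/Q = 1.24e+07/1.13e+08 = 0.1098 yr.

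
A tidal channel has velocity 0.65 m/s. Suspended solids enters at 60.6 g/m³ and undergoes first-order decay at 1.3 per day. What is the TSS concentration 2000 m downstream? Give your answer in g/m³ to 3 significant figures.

Travel time t = 2000 m / 0.65 m/s = 2000/0.65 = 3077 s = 0.03561 d.
First-order decay: C = 60.6·exp(−1.3·0.03561) = 60.6·0.9548 = 57.86 g/m³.

57.9 g/m³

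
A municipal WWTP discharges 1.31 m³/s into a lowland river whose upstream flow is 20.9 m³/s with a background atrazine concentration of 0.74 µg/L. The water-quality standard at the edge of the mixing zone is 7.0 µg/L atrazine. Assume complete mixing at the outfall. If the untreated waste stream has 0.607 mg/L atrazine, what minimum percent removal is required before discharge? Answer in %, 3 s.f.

0.74 µg/L = 0.00074 mg/L.
7.0 µg/L = 0.007 mg/L.
Mass balance: 0.007·22.21 = 1.31·Cₑ + 20.9·0.00074.
Cₑ = (0.1555 − 0.01547) / 1.31 = 0.1069 mg/L.
Required removal = 1 − 0.1069/0.607 = 82.39 %.

82.4 %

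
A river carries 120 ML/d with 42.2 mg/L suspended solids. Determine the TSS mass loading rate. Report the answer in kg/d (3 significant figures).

5060 kg/d

120 ML/d = 1.389 m³/s.
Mass flux = Q·C = 1.389 m³/s × 42.2 g/m³ = 58.61 g/s.
= 58.61 g/s × 86.4 = 5064 kg/d.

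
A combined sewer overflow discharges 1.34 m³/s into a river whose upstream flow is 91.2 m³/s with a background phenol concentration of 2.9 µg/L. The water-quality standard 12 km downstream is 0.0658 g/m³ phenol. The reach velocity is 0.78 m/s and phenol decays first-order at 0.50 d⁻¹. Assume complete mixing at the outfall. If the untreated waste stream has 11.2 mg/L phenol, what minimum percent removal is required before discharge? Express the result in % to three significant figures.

57.4 %

2.9 µg/L = 0.0029 mg/L.
Travel time to the compliance point: t = 1.2e+04/0.78 = 1.538e+04 s = 0.1781 d; decay factor exp(−0.50·0.1781) = 0.9148.
So the concentration just after mixing may be at most 0.0658/0.9148 = 0.07193 mg/L.
Mass balance: 0.07193·92.54 = 1.34·Cₑ + 91.2·0.0029.
Cₑ = (6.656 − 0.2645) / 1.34 = 4.77 mg/L.
Required removal = 1 − 4.77/11.2 = 57.41 %.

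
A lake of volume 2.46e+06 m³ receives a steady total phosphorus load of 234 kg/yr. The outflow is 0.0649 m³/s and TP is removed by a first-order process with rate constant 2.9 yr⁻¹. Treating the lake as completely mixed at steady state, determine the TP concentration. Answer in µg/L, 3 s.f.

25.5 µg/L

Outflow Q = 0.0649 m³/s × 3.156e+07 s/yr = 2.048e+06 m³/yr.
Steady-state CSTR mass balance: W = Q·C + k·V·C, so C = W/(Q + kV).
Q + kV = 2.048e+06 + 2.9·2.46e+06 = 9.182e+06 m³/yr.
C = 234/9.182e+06 = 2.548e-05 kg/m³ = 0.02548 mg/L = 25.48 µg/L.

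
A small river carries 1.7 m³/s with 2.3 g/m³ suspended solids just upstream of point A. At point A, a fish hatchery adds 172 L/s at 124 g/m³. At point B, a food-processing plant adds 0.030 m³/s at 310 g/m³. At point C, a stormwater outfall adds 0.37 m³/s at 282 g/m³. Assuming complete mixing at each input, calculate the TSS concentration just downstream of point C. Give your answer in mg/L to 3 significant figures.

172 L/s = 0.172 m³/s.
After input A: C = (1.7·2.3 + 0.172·124) / 1.872 = 13.48 mg/L.
After input B: C = (1.872·13.48 + 0.03·310) / 1.902 = 18.16 mg/L.
After input C: C = (1.902·18.16 + 0.37·282) / 2.272 = 61.13 mg/L.

61.1 mg/L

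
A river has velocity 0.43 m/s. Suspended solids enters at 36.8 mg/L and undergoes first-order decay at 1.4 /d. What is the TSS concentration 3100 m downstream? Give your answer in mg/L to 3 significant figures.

32.7 mg/L

Travel time t = 3100 m / 0.43 m/s = 3100/0.43 = 7209 s = 0.08344 d.
First-order decay: C = 36.8·exp(−1.4·0.08344) = 36.8·0.8897 = 32.74 mg/L.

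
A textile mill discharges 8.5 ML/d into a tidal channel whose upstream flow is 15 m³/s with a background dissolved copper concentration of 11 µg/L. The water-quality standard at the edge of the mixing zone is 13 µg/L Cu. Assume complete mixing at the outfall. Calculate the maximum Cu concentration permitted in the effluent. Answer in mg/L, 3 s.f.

8.5 ML/d = 0.09838 m³/s.
11 µg/L = 0.011 mg/L.
13 µg/L = 0.013 mg/L.
Mass balance: 0.013·15.1 = 0.09838·Cₑ + 15·0.011.
Cₑ = (0.1963 − 0.165) / 0.09838 = 0.3179 mg/L.

0.318 mg/L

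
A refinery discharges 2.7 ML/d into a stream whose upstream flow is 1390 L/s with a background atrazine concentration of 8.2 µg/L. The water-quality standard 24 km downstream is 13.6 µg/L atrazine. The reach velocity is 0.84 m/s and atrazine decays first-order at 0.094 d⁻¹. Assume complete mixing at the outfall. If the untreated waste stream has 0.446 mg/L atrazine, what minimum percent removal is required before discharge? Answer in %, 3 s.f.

2.7 ML/d = 0.03125 m³/s.
1390 L/s = 1.39 m³/s.
8.2 µg/L = 0.0082 mg/L.
13.6 µg/L = 0.0136 mg/L.
Travel time to the compliance point: t = 2.4e+04/0.84 = 2.857e+04 s = 0.3307 d; decay factor exp(−0.094·0.3307) = 0.9694.
So the concentration just after mixing may be at most 0.0136/0.9694 = 0.01403 mg/L.
Mass balance: 0.01403·1.421 = 0.03125·Cₑ + 1.39·0.0082.
Cₑ = (0.01994 − 0.0114) / 0.03125 = 0.2733 mg/L.
Required removal = 1 − 0.2733/0.446 = 38.72 %.

38.7 %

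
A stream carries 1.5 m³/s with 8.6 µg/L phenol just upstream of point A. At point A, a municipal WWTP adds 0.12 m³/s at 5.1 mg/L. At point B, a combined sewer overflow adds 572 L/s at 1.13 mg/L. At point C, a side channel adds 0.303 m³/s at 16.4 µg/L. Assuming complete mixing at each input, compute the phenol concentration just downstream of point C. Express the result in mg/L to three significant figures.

8.6 µg/L = 0.0086 mg/L.
After input A: C = (1.5·0.0086 + 0.12·5.1) / 1.62 = 0.3857 mg/L.
572 L/s = 0.572 m³/s.
After input B: C = (1.62·0.3857 + 0.572·1.13) / 2.192 = 0.58 mg/L.
16.4 µg/L = 0.0164 mg/L.
After input C: C = (2.192·0.58 + 0.303·0.0164) / 2.495 = 0.5115 mg/L.

0.512 mg/L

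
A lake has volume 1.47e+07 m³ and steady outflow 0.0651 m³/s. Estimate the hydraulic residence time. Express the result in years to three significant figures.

7.16 yr

Q = 0.0651 m³/s × 3.156e+07 s/yr = 2.054e+06 m³/yr.
Hydraulic residence time τ = V/Q = 1.47e+07/2.054e+06 = 7.155 yr.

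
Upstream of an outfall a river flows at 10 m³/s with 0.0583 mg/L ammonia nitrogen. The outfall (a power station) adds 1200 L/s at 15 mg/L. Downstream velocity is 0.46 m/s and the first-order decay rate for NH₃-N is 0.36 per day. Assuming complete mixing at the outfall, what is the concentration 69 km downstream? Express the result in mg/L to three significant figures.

0.888 mg/L

1200 L/s = 1.2 m³/s.
After complete mixing, C₀ = (1.2·15 + 10·0.0583) / 11.2 = 1.659 mg/L.
Travel time t = 6.9e+04 m / 0.46 m/s = 1.5e+05 s = 1.736 d.
C = 1.659·exp(−0.36·1.736) = 1.659·0.5353 = 0.8881 mg/L.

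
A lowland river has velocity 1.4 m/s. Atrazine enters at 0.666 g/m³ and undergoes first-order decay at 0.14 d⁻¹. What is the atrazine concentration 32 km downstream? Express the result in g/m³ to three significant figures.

Travel time t = 32 km / 1.4 m/s = 3.2e+04/1.4 = 2.286e+04 s = 0.2646 d.
First-order decay: C = 0.666·exp(−0.14·0.2646) = 0.666·0.9636 = 0.6418 g/m³.

0.642 g/m³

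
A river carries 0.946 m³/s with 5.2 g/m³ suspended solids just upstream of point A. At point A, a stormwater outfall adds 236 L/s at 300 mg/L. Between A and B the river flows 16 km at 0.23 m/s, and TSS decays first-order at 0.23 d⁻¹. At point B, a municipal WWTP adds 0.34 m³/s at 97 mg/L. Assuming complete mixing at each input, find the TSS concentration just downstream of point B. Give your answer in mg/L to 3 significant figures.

63.0 mg/L

236 L/s = 0.236 m³/s.
After input A: C = (0.946·5.2 + 0.236·300) / 1.182 = 64.06 mg/L.
Over the 16 km reach to input B (t = 6.957e+04 s = 0.8052 d), decay gives C = 64.06·exp(−0.23·0.8052) = 53.23 mg/L.
After input B: C = (1.182·53.23 + 0.34·97) / 1.522 = 63.01 mg/L.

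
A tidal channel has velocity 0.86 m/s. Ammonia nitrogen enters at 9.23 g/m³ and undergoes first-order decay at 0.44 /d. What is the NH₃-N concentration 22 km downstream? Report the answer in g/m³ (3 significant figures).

Travel time t = 22 km / 0.86 m/s = 2.2e+04/0.86 = 2.558e+04 s = 0.2961 d.
First-order decay: C = 9.23·exp(−0.44·0.2961) = 9.23·0.8779 = 8.103 g/m³.

8.10 g/m³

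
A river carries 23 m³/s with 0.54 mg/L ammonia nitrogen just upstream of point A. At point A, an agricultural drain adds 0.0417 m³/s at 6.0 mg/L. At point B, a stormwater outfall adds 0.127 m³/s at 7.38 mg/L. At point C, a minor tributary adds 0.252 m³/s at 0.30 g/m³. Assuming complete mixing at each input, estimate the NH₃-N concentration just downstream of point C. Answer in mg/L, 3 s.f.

After input A: C = (23·0.54 + 0.0417·6) / 23.04 = 0.5499 mg/L.
After input B: C = (23.04·0.5499 + 0.127·7.38) / 23.17 = 0.5873 mg/L.
After input C: C = (23.17·0.5873 + 0.252·0.3) / 23.42 = 0.5842 mg/L.

0.584 mg/L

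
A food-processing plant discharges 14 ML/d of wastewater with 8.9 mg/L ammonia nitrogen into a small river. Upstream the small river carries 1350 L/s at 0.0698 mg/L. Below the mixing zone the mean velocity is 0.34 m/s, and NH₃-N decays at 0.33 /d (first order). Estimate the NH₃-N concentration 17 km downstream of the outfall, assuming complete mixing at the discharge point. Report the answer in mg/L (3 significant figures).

14 ML/d = 0.162 m³/s.
1350 L/s = 1.35 m³/s.
After complete mixing, C₀ = (0.162·8.9 + 1.35·0.0698) / 1.512 = 1.016 mg/L.
Travel time t = 1.7e+04 m / 0.34 m/s = 5e+04 s = 0.5787 d.
C = 1.016·exp(−0.33·0.5787) = 1.016·0.8262 = 0.8394 mg/L.

0.839 mg/L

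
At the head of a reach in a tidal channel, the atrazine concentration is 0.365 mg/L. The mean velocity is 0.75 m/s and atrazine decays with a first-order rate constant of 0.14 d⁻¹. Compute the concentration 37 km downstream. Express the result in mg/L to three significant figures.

Travel time t = 37 km / 0.75 m/s = 3.7e+04/0.75 = 4.933e+04 s = 0.571 d.
First-order decay: C = 0.365·exp(−0.14·0.571) = 0.365·0.9232 = 0.337 mg/L.

0.337 mg/L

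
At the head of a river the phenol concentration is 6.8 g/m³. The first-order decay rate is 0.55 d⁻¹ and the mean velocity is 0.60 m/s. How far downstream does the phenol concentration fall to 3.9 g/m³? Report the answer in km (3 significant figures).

52.4 km

From C = C₀·e^(−kt), t = ln(C₀/C)/k = ln(6.8/3.9)/0.55 = 0.5559/0.55 = 1.011 d.
Distance = v·t = 0.60 m/s × 8.733e+04 s = 5.24e+04 m = 52.4 km.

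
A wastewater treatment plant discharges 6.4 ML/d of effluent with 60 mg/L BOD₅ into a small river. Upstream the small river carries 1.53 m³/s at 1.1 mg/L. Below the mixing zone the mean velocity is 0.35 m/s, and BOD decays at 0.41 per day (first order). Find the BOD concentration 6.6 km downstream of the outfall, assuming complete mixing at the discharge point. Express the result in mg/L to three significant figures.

3.49 mg/L

6.4 ML/d = 0.07407 m³/s.
After complete mixing, C₀ = (0.07407·60 + 1.53·1.1) / 1.604 = 3.82 mg/L.
Travel time t = 6600 m / 0.35 m/s = 1.886e+04 s = 0.2183 d.
C = 3.82·exp(−0.41·0.2183) = 3.82·0.9144 = 3.493 mg/L.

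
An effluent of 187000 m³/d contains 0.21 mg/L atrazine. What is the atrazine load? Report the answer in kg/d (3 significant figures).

187000 m³/d = 2.164 m³/s.
Mass flux = Q·C = 2.164 m³/s × 0.21 g/m³ = 0.4545 g/s.
= 0.4545 g/s × 86.4 = 39.27 kg/d.

39.3 kg/d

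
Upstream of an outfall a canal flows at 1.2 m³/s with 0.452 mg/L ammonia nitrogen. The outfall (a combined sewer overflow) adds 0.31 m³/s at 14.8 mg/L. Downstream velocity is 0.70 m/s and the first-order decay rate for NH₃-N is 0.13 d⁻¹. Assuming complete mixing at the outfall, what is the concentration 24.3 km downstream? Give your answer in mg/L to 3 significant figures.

3.22 mg/L

After complete mixing, C₀ = (0.31·14.8 + 1.2·0.452) / 1.51 = 3.398 mg/L.
Travel time t = 2.43e+04 m / 0.70 m/s = 3.471e+04 s = 0.4018 d.
C = 3.398·exp(−0.13·0.4018) = 3.398·0.9491 = 3.225 mg/L.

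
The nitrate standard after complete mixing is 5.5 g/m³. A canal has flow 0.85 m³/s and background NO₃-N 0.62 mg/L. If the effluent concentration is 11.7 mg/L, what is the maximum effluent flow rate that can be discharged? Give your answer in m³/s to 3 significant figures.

Mass balance at complete mixing: C_std·(Q_w + Q_r) = Q_w·C_e + Q_r·C_b.
Rearranging, Q_w = Q_r·(C_std − C_b)/(C_e − C_std) = 0.85·(5.5 − 0.62) / (11.7 − 5.5) = 0.669 m³/s.

0.669 m³/s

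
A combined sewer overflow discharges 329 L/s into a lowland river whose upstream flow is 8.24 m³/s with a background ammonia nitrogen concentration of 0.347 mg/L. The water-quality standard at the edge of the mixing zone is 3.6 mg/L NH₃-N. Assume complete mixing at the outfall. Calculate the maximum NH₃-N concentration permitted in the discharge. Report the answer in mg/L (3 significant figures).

85.1 mg/L

329 L/s = 0.329 m³/s.
Mass balance: 3.6·8.569 = 0.329·Cₑ + 8.24·0.347.
Cₑ = (30.85 − 2.859) / 0.329 = 85.07 mg/L.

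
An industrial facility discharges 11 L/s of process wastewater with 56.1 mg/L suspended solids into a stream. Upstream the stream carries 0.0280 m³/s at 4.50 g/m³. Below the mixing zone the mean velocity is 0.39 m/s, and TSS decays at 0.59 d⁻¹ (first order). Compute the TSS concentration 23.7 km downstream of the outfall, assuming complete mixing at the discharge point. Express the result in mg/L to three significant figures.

11 L/s = 0.011 m³/s.
After complete mixing, C₀ = (0.011·56.1 + 0.028·4.5) / 0.039 = 19.05 mg/L.
Travel time t = 2.37e+04 m / 0.39 m/s = 6.077e+04 s = 0.7033 d.
C = 19.05·exp(−0.59·0.7033) = 19.05·0.6604 = 12.58 mg/L.

12.6 mg/L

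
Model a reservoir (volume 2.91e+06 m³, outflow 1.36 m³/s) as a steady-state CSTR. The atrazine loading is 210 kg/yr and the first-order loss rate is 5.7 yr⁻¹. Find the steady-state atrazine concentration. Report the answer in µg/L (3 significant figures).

Outflow Q = 1.36 m³/s × 3.156e+07 s/yr = 4.292e+07 m³/yr.
Steady-state CSTR mass balance: W = Q·C + k·V·C, so C = W/(Q + kV).
Q + kV = 4.292e+07 + 5.7·2.91e+06 = 5.951e+07 m³/yr.
C = 210/5.951e+07 = 3.529e-06 kg/m³ = 0.003529 mg/L = 3.529 µg/L.

3.53 µg/L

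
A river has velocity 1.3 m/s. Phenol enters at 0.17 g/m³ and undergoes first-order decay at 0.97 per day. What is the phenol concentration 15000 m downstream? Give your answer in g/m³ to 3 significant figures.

0.149 g/m³

Travel time t = 15000 m / 1.3 m/s = 1.5e+04/1.3 = 1.154e+04 s = 0.1335 d.
First-order decay: C = 0.17·exp(−0.97·0.1335) = 0.17·0.8785 = 0.1493 g/m³.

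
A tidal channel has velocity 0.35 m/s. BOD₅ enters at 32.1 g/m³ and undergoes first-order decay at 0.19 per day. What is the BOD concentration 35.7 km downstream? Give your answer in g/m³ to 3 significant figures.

25.7 g/m³

Travel time t = 35.7 km / 0.35 m/s = 3.57e+04/0.35 = 1.02e+05 s = 1.181 d.
First-order decay: C = 32.1·exp(−0.19·1.181) = 32.1·0.7991 = 25.65 g/m³.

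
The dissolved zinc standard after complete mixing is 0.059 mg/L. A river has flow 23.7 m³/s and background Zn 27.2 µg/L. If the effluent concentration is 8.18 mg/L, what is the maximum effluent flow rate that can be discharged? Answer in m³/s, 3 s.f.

0.0928 m³/s

27.2 µg/L = 0.0272 mg/L.
Mass balance at complete mixing: C_std·(Q_w + Q_r) = Q_w·C_e + Q_r·C_b.
Rearranging, Q_w = Q_r·(C_std − C_b)/(C_e − C_std) = 23.7·(0.059 − 0.0272) / (8.18 − 0.059) = 0.0928 m³/s.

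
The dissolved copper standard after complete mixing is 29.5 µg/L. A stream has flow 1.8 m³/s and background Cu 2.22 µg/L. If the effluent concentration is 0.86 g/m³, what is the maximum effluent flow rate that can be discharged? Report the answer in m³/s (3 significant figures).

0.0591 m³/s

2.22 µg/L = 0.00222 mg/L.
29.5 µg/L = 0.0295 mg/L.
Mass balance at complete mixing: C_std·(Q_w + Q_r) = Q_w·C_e + Q_r·C_b.
Rearranging, Q_w = Q_r·(C_std − C_b)/(C_e − C_std) = 1.8·(0.0295 − 0.00222) / (0.86 − 0.0295) = 0.05913 m³/s.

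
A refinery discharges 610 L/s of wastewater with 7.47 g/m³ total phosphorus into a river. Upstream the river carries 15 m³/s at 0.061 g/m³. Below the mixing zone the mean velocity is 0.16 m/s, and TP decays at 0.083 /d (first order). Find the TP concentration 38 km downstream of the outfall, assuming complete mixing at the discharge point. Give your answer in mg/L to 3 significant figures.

610 L/s = 0.61 m³/s.
After complete mixing, C₀ = (0.61·7.47 + 15·0.061) / 15.61 = 0.3505 mg/L.
Travel time t = 3.8e+04 m / 0.16 m/s = 2.375e+05 s = 2.749 d.
C = 0.3505·exp(−0.083·2.749) = 0.3505·0.796 = 0.279 mg/L.

0.279 mg/L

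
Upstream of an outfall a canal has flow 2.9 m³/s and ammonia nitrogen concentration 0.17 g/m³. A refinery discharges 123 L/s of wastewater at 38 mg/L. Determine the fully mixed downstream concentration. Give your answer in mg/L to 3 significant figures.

1.71 mg/L

123 L/s = 0.123 m³/s.
By mass balance at complete mixing, C = (0.123·38 + 2.9·0.17) / (0.123 + 2.9) = 5.167/3.023 = 1.709 mg/L.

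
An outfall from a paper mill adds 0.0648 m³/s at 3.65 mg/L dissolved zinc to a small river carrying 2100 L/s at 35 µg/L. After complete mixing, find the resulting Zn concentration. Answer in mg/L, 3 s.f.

2100 L/s = 2.1 m³/s.
35 µg/L = 0.035 mg/L.
Flow-weighted mixing gives C = (0.0648·3.65 + 2.1·0.035) / (0.0648 + 2.1) = 0.31/2.165 = 0.1432 mg/L.

0.143 mg/L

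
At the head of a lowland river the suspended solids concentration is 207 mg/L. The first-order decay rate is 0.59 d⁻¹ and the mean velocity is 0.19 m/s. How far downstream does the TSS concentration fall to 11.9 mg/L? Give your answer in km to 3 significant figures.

79.5 km

From C = C₀·e^(−kt), t = ln(C₀/C)/k = ln(207/11.9)/0.59 = 2.856/0.59 = 4.841 d.
Distance = v·t = 0.19 m/s × 4.183e+05 s = 7.947e+04 m = 79.47 km.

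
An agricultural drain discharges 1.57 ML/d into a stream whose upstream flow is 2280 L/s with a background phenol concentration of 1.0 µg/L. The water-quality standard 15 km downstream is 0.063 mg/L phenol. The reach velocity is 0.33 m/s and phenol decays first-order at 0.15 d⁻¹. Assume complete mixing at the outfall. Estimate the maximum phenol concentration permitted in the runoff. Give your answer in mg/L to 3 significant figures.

1.57 ML/d = 0.01817 m³/s.
2280 L/s = 2.28 m³/s.
1.0 µg/L = 0.001 mg/L.
Travel time to the compliance point: t = 1.5e+04/0.33 = 4.545e+04 s = 0.5261 d; decay factor exp(−0.15·0.5261) = 0.9241.
So the concentration just after mixing may be at most 0.063/0.9241 = 0.06817 mg/L.
Mass balance: 0.06817·2.298 = 0.01817·Cₑ + 2.28·0.001.
Cₑ = (0.1567 − 0.00228) / 0.01817 = 8.497 mg/L.

8.50 mg/L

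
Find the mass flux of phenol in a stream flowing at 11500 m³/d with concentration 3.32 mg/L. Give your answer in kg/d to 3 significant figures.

11500 m³/d = 0.1331 m³/s.
Mass flux = Q·C = 0.1331 m³/s × 3.32 g/m³ = 0.4419 g/s.
= 0.4419 g/s × 86.4 = 38.18 kg/d.

38.2 kg/d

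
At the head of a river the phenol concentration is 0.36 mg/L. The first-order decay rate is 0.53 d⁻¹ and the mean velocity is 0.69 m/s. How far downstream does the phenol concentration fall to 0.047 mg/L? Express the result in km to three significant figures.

From C = C₀·e^(−kt), t = ln(C₀/C)/k = ln(0.36/0.047)/0.53 = 2.036/0.53 = 3.841 d.
Distance = v·t = 0.69 m/s × 3.319e+05 s = 2.29e+05 m = 229 km.

229 km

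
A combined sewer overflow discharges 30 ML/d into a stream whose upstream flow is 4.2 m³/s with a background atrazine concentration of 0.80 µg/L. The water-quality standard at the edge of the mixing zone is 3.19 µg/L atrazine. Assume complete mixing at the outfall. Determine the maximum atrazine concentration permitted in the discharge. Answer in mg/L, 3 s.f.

0.0321 mg/L

30 ML/d = 0.3472 m³/s.
0.80 µg/L = 0.0008 mg/L.
3.19 µg/L = 0.00319 mg/L.
Mass balance: 0.00319·4.547 = 0.3472·Cₑ + 4.2·0.0008.
Cₑ = (0.01451 − 0.00336) / 0.3472 = 0.0321 mg/L.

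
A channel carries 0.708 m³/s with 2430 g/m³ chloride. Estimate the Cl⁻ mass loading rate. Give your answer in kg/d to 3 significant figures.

149000 kg/d

Mass flux = Q·C = 0.708 m³/s × 2430 g/m³ = 1720 g/s.
= 1720 g/s × 86.4 = 1.486e+05 kg/d.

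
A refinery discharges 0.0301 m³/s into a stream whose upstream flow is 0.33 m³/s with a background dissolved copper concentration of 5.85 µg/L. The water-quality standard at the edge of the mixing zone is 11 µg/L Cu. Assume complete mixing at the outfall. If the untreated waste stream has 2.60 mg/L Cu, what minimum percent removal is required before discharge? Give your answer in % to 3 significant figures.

5.85 µg/L = 0.00585 mg/L.
11 µg/L = 0.011 mg/L.
Mass balance: 0.011·0.3601 = 0.0301·Cₑ + 0.33·0.00585.
Cₑ = (0.003961 − 0.001931) / 0.0301 = 0.06746 mg/L.
Required removal = 1 − 0.06746/2.60 = 97.41 %.

97.4 %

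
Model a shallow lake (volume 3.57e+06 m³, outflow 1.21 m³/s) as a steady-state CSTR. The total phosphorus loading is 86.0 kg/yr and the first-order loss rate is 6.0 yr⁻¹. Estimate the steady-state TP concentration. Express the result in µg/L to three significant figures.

Outflow Q = 1.21 m³/s × 3.156e+07 s/yr = 3.818e+07 m³/yr.
Steady-state CSTR mass balance: W = Q·C + k·V·C, so C = W/(Q + kV).
Q + kV = 3.818e+07 + 6.0·3.57e+06 = 5.96e+07 m³/yr.
C = 86.0/5.96e+07 = 1.443e-06 kg/m³ = 0.001443 mg/L = 1.443 µg/L.

1.44 µg/L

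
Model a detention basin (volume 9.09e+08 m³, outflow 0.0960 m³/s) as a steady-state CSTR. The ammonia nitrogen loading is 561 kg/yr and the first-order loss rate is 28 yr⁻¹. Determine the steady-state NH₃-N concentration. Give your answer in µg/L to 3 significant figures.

Outflow Q = 0.0960 m³/s × 3.156e+07 s/yr = 3.03e+06 m³/yr.
Steady-state CSTR mass balance: W = Q·C + k·V·C, so C = W/(Q + kV).
Q + kV = 3.03e+06 + 28·9.09e+08 = 2.546e+10 m³/yr.
C = 561/2.546e+10 = 2.204e-08 kg/m³ = 2.204e-05 mg/L = 0.02204 µg/L.

0.0220 µg/L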